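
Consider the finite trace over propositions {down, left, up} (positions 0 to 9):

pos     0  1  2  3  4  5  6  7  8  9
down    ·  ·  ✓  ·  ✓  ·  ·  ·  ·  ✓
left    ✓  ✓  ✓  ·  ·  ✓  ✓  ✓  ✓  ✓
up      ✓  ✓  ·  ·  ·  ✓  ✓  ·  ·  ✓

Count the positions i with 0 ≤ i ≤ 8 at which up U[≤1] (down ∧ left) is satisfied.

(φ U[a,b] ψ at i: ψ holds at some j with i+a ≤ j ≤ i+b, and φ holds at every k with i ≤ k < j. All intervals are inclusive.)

Evaluate at each i in [0,8]:
  i=0: ✗ (no rhs in [0,1])
  i=1: ✓ (rhs at j=2; lhs holds on [1,1])
  i=2: ✓ (rhs at j=2)
  i=3: ✗ (no rhs in [3,4])
  i=4: ✗ (no rhs in [4,5])
  i=5: ✗ (no rhs in [5,6])
  i=6: ✗ (no rhs in [6,7])
  i=7: ✗ (no rhs in [7,8])
  i=8: ✗ (lhs fails at k=8 before rhs at j=9)
Positions where it holds: {1, 2} → 2.

2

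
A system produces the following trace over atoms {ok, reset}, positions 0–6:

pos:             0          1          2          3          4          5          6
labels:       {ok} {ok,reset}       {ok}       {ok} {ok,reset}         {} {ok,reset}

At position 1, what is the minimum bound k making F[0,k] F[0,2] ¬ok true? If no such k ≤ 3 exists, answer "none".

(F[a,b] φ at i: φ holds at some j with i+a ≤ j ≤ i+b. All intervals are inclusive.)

Scan j = 1,2,… for F[0,2] ¬ok:
  j=1: fails
  j=2: fails
  j=3: holds
First hit at j=3, so smallest k = 3-1 = 2.

2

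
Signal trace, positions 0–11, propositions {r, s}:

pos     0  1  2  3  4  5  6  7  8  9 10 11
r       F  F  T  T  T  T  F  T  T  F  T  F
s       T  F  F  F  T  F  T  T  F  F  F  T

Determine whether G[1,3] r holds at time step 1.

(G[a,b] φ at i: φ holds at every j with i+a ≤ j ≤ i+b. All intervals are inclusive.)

True

Check r at every j in [2,4]:
  j=2: true
  j=3: true
  j=4: true
All positions satisfy it → formula holds.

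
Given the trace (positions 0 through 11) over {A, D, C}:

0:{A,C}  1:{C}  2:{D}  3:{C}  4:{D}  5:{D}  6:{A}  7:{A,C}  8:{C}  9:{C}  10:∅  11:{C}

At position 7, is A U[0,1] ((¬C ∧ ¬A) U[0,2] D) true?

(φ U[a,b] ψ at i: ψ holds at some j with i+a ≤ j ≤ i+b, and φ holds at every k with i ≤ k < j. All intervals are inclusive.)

Need some j in [7,8] with ((¬C ∧ ¬A) U[0,2] D), and A at every k in [7,j-1].
  j=7: ((¬C ∧ ¬A) U[0,2] D) — fails.
  j=8: ((¬C ∧ ¬A) U[0,2] D) — fails.
No j in the window works → until fails.

No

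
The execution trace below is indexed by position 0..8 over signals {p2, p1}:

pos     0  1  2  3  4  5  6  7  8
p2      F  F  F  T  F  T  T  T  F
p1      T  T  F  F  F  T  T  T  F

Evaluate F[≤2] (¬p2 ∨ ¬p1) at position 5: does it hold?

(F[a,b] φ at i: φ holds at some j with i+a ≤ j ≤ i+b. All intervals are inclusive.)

Check (¬p2 ∨ ¬p1) at each j in [5,7]:
  j=5: false
  j=6: false
  j=7: false
No position in the window satisfies it → formula fails.

Does not hold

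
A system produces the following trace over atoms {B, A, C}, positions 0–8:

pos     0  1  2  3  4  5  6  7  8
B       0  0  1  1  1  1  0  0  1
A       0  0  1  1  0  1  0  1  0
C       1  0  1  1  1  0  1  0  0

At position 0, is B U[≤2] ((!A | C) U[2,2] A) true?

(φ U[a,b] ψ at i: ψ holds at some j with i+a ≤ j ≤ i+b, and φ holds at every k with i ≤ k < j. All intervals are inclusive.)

Need some j in [0,2] with ((!A | C) U[2,2] A), and B at every k in [0,j-1].
  j=0: ((!A | C) U[2,2] A) holds; no prefix to check → satisfied.

True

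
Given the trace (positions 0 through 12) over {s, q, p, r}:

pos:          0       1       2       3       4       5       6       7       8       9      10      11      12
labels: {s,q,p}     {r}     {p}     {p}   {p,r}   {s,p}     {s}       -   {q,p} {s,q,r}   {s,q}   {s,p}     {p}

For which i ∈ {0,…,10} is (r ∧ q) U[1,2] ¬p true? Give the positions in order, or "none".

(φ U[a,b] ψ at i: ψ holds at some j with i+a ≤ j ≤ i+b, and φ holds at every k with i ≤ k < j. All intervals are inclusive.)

Evaluate at each i in [0,10]:
  i=0: ✗ (lhs fails at k=0 before rhs at j=1)
  i=1: ✗ (no rhs in [2,3])
  i=2: ✗ (no rhs in [3,4])
  i=3: ✗ (no rhs in [4,5])
  i=4: ✗ (lhs fails at k=4 before rhs at j=6)
  i=5: ✗ (lhs fails at k=5 before rhs at j=6)
  i=6: ✗ (lhs fails at k=6 before rhs at j=7)
  i=7: ✗ (lhs fails at k=7 before rhs at j=9)
  i=8: ✗ (lhs fails at k=8 before rhs at j=9)
  i=9: ✓ (rhs at j=10; lhs holds on [9,9])
  i=10: ✗ (no rhs in [11,12])

9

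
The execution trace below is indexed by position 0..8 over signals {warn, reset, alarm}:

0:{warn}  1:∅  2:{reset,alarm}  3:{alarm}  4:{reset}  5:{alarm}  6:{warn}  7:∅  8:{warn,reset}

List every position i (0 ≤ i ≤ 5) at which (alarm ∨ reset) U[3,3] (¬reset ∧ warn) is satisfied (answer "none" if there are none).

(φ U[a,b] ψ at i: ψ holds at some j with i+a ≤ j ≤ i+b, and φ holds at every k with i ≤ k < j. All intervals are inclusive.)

3

Evaluate at each i in [0,5]:
  i=0: ✗ (no rhs in [3,3])
  i=1: ✗ (no rhs in [4,4])
  i=2: ✗ (no rhs in [5,5])
  i=3: ✓ (rhs at j=6; lhs holds on [3,5])
  i=4: ✗ (no rhs in [7,7])
  i=5: ✗ (no rhs in [8,8])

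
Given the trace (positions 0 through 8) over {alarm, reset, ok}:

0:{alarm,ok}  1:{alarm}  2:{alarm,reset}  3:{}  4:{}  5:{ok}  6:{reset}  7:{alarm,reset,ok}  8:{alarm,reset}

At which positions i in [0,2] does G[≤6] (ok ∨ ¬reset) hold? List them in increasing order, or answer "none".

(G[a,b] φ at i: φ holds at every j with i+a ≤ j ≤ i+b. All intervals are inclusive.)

none

Evaluate at each i in [0,2]:
  i=0: ✗ (fails at j=2)
  i=1: ✗ (fails at j=2)
  i=2: ✗ (fails at j=2)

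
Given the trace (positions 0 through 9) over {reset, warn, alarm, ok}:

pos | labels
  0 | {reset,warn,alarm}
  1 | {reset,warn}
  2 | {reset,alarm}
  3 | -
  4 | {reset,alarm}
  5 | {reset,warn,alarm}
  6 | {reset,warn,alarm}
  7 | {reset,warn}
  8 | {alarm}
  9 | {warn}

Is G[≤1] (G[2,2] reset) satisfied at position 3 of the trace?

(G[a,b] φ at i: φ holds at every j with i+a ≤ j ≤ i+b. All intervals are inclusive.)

Check G[2,2] reset at every j in [3,4]:
  j=3: holds on [5,5]
  j=4: holds on [6,6]
All positions satisfy it → formula holds.

Holds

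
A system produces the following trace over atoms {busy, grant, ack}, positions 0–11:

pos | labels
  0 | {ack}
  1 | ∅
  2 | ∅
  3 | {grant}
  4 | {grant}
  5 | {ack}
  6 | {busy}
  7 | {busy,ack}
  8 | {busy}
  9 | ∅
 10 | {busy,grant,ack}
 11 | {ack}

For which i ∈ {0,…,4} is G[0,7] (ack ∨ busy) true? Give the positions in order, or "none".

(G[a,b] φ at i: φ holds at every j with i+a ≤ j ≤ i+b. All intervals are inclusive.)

none

Evaluate at each i in [0,4]:
  i=0: ✗ (fails at j=1)
  i=1: ✗ (fails at j=1)
  i=2: ✗ (fails at j=2)
  i=3: ✗ (fails at j=3)
  i=4: ✗ (fails at j=4)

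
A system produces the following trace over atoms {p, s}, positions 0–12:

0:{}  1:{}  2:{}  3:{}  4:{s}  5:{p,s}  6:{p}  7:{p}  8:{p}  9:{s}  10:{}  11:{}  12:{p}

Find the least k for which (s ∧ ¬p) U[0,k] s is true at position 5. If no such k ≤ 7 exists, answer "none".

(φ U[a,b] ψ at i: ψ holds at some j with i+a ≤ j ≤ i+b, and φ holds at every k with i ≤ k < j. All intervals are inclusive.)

Need earliest j ≥ 5 with s, and (s ∧ ¬p) at every k in [5,j-1].
  j=5: rhs holds (empty prefix). k = 0.

0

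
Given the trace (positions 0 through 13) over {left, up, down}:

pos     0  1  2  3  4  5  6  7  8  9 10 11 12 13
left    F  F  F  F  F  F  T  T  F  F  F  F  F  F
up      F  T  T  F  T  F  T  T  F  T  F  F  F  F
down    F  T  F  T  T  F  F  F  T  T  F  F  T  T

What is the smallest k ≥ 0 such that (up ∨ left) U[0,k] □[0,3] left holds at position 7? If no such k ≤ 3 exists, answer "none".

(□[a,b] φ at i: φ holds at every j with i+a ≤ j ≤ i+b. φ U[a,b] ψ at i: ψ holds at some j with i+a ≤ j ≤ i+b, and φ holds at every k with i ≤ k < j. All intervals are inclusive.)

none

Need earliest j ≥ 7 with □[0,3] left, and (up ∨ left) at every k in [7,j-1].
  j=7: rhs fails.
  j=8: rhs fails.
  j=9: rhs fails.
  j=10: rhs fails.
No witness within the range → none.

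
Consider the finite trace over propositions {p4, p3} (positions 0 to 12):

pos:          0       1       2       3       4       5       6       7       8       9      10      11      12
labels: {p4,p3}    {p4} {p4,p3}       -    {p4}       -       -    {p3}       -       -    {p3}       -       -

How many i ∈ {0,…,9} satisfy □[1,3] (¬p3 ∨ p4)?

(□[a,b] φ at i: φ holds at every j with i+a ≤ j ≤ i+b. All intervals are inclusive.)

4

Evaluate at each i in [0,9]:
  i=0: ✓ (all of [1,3])
  i=1: ✓ (all of [2,4])
  i=2: ✓ (all of [3,5])
  i=3: ✓ (all of [4,6])
  i=4: ✗ (fails at j=7)
  i=5: ✗ (fails at j=7)
  i=6: ✗ (fails at j=7)
  i=7: ✗ (fails at j=10)
  i=8: ✗ (fails at j=10)
  i=9: ✗ (fails at j=10)
Positions where it holds: {0, 1, 2, 3} → 4.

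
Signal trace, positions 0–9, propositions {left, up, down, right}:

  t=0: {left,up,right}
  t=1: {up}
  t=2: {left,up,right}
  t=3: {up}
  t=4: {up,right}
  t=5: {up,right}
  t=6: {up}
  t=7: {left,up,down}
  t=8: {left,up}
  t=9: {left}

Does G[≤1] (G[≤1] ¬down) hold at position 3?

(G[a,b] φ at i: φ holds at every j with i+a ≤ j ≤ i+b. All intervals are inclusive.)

True

Check G[≤1] ¬down at every j in [3,4]:
  j=3: holds on [3,4]
  j=4: holds on [4,5]
All positions satisfy it → formula holds.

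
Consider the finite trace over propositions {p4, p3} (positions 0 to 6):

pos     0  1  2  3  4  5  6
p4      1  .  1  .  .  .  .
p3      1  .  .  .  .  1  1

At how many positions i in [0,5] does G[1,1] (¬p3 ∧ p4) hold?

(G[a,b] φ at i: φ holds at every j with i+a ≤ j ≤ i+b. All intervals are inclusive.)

Evaluate at each i in [0,5]:
  i=0: ✗ (fails at j=1)
  i=1: ✓ (all of [2,2])
  i=2: ✗ (fails at j=3)
  i=3: ✗ (fails at j=4)
  i=4: ✗ (fails at j=5)
  i=5: ✗ (fails at j=6)
Positions where it holds: {1} → 1.

1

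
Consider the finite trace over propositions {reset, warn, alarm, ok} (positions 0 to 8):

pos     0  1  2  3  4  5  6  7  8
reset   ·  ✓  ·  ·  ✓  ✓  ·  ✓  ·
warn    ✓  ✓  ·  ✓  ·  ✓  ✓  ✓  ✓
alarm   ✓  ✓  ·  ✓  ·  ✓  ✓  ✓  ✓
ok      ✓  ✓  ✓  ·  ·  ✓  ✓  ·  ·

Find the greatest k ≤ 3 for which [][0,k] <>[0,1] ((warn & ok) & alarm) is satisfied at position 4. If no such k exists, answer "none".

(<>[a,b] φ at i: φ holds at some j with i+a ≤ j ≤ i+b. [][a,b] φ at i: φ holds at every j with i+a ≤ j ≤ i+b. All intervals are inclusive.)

<>[0,1] ((warn & ok) & alarm) must hold from j=4 onward; find where it first fails.
  j=4: holds
  j=5: holds
  j=6: holds
  j=7: fails
Holds on [4,6], so largest k = 2.

2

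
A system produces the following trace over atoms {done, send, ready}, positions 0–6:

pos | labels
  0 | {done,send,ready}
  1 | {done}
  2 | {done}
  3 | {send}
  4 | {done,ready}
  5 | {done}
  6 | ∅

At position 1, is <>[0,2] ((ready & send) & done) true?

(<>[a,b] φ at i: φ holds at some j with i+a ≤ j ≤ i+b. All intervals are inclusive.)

False

Check ((ready & send) & done) at each j in [1,3]:
  j=1: false
  j=2: false
  j=3: false
No position in the window satisfies it → formula fails.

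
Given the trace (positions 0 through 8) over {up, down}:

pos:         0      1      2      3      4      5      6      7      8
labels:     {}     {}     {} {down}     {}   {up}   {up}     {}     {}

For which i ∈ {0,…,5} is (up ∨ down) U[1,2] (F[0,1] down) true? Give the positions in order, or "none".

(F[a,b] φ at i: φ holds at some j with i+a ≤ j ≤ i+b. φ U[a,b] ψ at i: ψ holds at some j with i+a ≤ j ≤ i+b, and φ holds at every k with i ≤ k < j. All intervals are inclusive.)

Evaluate at each i in [0,5]:
  i=0: ✗ (lhs fails at k=0 before rhs at j=2)
  i=1: ✗ (lhs fails at k=1 before rhs at j=2)
  i=2: ✗ (lhs fails at k=2 before rhs at j=3)
  i=3: ✗ (no rhs in [4,5])
  i=4: ✗ (no rhs in [5,6])
  i=5: ✗ (no rhs in [6,7])

none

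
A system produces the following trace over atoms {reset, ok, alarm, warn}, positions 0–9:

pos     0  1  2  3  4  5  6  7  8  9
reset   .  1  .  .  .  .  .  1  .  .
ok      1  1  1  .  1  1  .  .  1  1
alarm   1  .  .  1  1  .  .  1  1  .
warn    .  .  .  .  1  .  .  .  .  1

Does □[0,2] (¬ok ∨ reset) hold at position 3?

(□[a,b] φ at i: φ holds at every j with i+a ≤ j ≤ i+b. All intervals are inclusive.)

No

Check (¬ok ∨ reset) at every j in [3,5]:
  j=3: true
  j=4: false
  j=5: false
Fails at j=4 → formula fails.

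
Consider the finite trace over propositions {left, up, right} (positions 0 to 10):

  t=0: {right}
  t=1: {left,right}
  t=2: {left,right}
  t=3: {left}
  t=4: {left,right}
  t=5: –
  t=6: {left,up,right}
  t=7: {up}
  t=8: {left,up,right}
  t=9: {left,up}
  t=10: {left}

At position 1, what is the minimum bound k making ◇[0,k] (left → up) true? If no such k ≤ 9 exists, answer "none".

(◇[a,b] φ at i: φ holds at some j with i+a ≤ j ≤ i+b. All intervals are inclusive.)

Scan j = 1,2,… for (left → up):
  j=1: fails
  j=2: fails
  j=3: fails
  j=4: fails
  j=5: holds
First hit at j=5, so smallest k = 5-1 = 4.

4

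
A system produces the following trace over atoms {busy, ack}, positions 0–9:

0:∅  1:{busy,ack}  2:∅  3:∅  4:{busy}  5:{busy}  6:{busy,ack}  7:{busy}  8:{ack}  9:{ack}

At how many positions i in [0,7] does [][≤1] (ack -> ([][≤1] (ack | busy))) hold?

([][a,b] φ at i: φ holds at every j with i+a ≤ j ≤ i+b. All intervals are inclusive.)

Evaluate at each i in [0,7]:
  i=0: ✗ (fails at j=1)
  i=1: ✗ (fails at j=1)
  i=2: ✓ (all of [2,3])
  i=3: ✓ (all of [3,4])
  i=4: ✓ (all of [4,5])
  i=5: ✓ (all of [5,6])
  i=6: ✓ (all of [6,7])
  i=7: ✓ (all of [7,8])
Positions where it holds: {2, 3, 4, 5, 6, 7} → 6.

6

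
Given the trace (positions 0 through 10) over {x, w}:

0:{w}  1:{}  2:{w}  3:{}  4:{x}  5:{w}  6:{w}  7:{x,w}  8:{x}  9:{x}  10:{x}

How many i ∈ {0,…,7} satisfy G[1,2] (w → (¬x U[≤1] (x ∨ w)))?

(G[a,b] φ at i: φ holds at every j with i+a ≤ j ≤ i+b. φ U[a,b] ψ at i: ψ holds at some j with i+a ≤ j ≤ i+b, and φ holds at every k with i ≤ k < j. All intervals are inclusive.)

8

Evaluate at each i in [0,7]:
  i=0: ✓ (all of [1,2])
  i=1: ✓ (all of [2,3])
  i=2: ✓ (all of [3,4])
  i=3: ✓ (all of [4,5])
  i=4: ✓ (all of [5,6])
  i=5: ✓ (all of [6,7])
  i=6: ✓ (all of [7,8])
  i=7: ✓ (all of [8,9])
Positions where it holds: {0, 1, 2, 3, 4, 5, 6, 7} → 8.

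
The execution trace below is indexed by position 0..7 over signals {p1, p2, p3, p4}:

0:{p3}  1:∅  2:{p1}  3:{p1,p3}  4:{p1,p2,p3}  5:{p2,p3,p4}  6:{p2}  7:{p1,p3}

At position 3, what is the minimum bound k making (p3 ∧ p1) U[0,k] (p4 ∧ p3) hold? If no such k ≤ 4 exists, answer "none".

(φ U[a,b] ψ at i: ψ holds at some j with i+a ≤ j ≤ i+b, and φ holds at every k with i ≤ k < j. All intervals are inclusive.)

2

Need earliest j ≥ 3 with (p4 ∧ p3), and (p3 ∧ p1) at every k in [3,j-1].
  j=3: rhs fails.
  j=4: rhs fails.
  j=5: rhs holds; lhs holds on [3,4]. k = 2.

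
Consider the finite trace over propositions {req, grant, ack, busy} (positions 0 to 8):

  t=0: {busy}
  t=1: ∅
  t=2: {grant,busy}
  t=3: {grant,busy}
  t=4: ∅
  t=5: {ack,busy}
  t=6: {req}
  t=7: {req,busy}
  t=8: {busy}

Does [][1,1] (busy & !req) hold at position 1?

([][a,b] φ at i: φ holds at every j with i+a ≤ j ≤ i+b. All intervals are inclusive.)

Check (busy & !req) at every j in [2,2]:
  j=2: true
All positions satisfy it → formula holds.

True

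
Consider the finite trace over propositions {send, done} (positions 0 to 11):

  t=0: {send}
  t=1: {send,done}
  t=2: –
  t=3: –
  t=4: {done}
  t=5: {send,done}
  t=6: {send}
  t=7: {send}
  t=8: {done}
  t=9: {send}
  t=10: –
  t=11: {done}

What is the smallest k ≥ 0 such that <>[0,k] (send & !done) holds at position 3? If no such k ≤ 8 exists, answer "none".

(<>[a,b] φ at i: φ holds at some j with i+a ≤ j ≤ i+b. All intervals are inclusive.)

3

Scan j = 3,4,… for (send & !done):
  j=3: fails
  j=4: fails
  j=5: fails
  j=6: holds
First hit at j=6, so smallest k = 6-3 = 3.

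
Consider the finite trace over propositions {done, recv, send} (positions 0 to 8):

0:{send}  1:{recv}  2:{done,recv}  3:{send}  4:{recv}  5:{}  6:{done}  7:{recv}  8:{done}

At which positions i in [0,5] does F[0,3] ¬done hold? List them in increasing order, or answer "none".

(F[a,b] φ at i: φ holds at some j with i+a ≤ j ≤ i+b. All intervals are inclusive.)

0, 1, 2, 3, 4, 5

Evaluate at each i in [0,5]:
  i=0: ✓ (witness j=0)
  i=1: ✓ (witness j=1)
  i=2: ✓ (witness j=3)
  i=3: ✓ (witness j=3)
  i=4: ✓ (witness j=4)
  i=5: ✓ (witness j=5)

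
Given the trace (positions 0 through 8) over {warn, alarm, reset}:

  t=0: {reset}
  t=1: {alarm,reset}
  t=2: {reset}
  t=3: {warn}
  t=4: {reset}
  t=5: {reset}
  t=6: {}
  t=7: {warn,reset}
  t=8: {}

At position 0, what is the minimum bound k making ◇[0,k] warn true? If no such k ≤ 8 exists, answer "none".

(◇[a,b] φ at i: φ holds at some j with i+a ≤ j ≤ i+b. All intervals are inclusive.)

Scan j = 0,1,… for warn:
  j=0: fails
  j=1: fails
  j=2: fails
  j=3: holds
First hit at j=3, so smallest k = 3-0 = 3.

3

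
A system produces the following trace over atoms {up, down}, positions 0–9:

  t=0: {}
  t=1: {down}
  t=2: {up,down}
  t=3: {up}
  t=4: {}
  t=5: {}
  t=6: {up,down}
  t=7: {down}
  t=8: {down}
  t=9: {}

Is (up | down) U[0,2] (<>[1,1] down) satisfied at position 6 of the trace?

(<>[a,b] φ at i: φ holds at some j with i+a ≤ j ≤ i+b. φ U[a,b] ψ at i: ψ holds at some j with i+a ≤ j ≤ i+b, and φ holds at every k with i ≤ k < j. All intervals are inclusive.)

Need some j in [6,8] with <>[1,1] down, and (up | down) at every k in [6,j-1].
  j=6: <>[1,1] down holds; no prefix to check → satisfied.

True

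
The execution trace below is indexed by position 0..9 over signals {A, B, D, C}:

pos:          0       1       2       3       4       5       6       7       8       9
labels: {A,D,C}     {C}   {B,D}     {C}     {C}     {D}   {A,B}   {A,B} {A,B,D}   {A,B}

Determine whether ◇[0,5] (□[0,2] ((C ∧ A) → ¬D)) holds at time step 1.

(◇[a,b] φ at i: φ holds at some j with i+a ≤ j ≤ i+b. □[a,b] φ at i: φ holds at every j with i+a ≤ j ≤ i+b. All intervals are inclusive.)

Check □[0,2] ((C ∧ A) → ¬D) at each j in [1,6]:
  j=1: holds on [1,3]
  j=2: holds on [2,4]
  j=3: holds on [3,5]
  j=4: holds on [4,6]
  j=5: holds on [5,7]
  j=6: holds on [6,8]
Found at j=1 → formula holds.

Yes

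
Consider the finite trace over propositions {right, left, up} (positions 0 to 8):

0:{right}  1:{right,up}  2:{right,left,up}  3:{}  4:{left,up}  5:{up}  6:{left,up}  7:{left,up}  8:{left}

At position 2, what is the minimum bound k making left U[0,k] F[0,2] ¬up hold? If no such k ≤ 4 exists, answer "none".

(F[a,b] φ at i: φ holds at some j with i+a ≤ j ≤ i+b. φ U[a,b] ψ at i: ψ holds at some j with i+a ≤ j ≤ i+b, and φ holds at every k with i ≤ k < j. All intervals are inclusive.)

Need earliest j ≥ 2 with F[0,2] ¬up, and left at every k in [2,j-1].
  j=2: rhs holds (empty prefix). k = 0.

0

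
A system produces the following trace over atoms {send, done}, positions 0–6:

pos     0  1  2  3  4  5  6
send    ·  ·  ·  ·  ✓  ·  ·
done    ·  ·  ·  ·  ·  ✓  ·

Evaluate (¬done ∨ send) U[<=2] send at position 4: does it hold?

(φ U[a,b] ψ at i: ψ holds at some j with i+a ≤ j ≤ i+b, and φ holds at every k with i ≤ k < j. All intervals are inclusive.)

True

Need some j in [4,6] with send, and (¬done ∨ send) at every k in [4,j-1].
  j=4: send holds; no prefix to check → satisfied.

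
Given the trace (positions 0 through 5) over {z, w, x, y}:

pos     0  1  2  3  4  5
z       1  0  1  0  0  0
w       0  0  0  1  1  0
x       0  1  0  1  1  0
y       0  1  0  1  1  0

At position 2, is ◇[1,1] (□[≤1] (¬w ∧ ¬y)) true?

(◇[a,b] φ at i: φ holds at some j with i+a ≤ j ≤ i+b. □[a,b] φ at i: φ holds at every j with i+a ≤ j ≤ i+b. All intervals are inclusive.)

Check □[≤1] (¬w ∧ ¬y) at each j in [3,3]:
  j=3: fails at 3
No position in the window satisfies it → formula fails.

False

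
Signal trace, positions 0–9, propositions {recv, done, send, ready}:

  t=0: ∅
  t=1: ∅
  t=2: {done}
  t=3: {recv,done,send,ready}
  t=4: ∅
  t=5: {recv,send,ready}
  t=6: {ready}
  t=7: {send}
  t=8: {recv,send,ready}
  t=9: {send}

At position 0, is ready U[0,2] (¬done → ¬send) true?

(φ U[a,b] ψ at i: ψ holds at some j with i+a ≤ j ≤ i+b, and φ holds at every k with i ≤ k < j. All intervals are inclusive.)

Need some j in [0,2] with (¬done → ¬send), and ready at every k in [0,j-1].
  j=0: (¬done → ¬send) holds; no prefix to check → satisfied.

True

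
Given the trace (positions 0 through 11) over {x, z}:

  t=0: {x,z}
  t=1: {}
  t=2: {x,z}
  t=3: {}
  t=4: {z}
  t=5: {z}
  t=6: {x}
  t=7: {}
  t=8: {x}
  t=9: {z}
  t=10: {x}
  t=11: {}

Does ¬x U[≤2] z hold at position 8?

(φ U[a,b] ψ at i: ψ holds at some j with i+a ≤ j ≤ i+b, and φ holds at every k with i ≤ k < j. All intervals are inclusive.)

Need some j in [8,10] with z, and ¬x at every k in [8,j-1].
  j=8: z false.
  j=9: z holds, but ¬x fails at k=8 → not this j.
  j=10: z false.
No j in the window works → until fails.

False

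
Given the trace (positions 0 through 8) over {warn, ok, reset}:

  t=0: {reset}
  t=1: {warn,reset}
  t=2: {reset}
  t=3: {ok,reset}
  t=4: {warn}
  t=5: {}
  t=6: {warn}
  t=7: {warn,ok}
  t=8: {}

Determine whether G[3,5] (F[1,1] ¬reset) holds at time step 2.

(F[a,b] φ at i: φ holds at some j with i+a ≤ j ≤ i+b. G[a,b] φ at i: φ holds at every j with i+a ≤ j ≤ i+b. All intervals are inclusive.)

Yes

Check F[1,1] ¬reset at every j in [5,7]:
  j=5: holds (witness at 6)
  j=6: holds (witness at 7)
  j=7: holds (witness at 8)
All positions satisfy it → formula holds.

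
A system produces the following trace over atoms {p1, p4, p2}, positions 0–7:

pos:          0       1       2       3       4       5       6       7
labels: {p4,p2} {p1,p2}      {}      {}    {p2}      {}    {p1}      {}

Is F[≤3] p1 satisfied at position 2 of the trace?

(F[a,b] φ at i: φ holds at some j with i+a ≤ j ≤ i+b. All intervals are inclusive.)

False

Check p1 at each j in [2,5]:
  j=2: false
  j=3: false
  j=4: false
  j=5: false
No position in the window satisfies it → formula fails.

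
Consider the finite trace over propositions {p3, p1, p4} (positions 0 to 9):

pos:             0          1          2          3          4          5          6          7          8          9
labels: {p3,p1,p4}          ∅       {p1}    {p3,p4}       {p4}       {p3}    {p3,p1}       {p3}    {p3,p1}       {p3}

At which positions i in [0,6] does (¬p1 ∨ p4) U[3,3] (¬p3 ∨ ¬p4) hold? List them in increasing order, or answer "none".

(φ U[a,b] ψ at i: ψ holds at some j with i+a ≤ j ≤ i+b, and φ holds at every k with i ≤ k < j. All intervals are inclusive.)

3

Evaluate at each i in [0,6]:
  i=0: ✗ (no rhs in [3,3])
  i=1: ✗ (lhs fails at k=2 before rhs at j=4)
  i=2: ✗ (lhs fails at k=2 before rhs at j=5)
  i=3: ✓ (rhs at j=6; lhs holds on [3,5])
  i=4: ✗ (lhs fails at k=6 before rhs at j=7)
  i=5: ✗ (lhs fails at k=6 before rhs at j=8)
  i=6: ✗ (lhs fails at k=6 before rhs at j=9)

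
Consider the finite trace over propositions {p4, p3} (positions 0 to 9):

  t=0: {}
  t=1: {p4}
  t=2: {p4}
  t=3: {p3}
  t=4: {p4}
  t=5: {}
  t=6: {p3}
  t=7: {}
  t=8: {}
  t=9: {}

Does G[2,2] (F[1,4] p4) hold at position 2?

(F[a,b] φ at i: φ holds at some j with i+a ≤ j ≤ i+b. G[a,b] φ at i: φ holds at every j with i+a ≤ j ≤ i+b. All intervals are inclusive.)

Check F[1,4] p4 at every j in [4,4]:
  j=4: fails (none in [5,8])
Fails at j=4 → formula fails.

False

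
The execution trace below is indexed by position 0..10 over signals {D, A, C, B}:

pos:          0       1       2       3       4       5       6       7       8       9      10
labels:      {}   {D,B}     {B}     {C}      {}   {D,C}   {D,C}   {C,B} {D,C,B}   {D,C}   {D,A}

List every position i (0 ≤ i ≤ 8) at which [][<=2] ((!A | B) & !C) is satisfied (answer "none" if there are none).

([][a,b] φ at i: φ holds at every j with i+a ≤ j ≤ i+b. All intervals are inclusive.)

0

Evaluate at each i in [0,8]:
  i=0: ✓ (all of [0,2])
  i=1: ✗ (fails at j=3)
  i=2: ✗ (fails at j=3)
  i=3: ✗ (fails at j=3)
  i=4: ✗ (fails at j=5)
  i=5: ✗ (fails at j=5)
  i=6: ✗ (fails at j=6)
  i=7: ✗ (fails at j=7)
  i=8: ✗ (fails at j=8)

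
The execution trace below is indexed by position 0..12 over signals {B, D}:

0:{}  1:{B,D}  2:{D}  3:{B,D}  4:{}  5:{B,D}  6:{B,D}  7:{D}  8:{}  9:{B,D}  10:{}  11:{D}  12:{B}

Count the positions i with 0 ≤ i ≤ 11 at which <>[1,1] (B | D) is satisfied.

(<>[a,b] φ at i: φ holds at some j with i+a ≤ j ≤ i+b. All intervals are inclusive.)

9

Evaluate at each i in [0,11]:
  i=0: ✓ (witness j=1)
  i=1: ✓ (witness j=2)
  i=2: ✓ (witness j=3)
  i=3: ✗ (none in [4,4])
  i=4: ✓ (witness j=5)
  i=5: ✓ (witness j=6)
  i=6: ✓ (witness j=7)
  i=7: ✗ (none in [8,8])
  i=8: ✓ (witness j=9)
  i=9: ✗ (none in [10,10])
  i=10: ✓ (witness j=11)
  i=11: ✓ (witness j=12)
Positions where it holds: {0, 1, 2, 4, 5, 6, 8, 10, 11} → 9.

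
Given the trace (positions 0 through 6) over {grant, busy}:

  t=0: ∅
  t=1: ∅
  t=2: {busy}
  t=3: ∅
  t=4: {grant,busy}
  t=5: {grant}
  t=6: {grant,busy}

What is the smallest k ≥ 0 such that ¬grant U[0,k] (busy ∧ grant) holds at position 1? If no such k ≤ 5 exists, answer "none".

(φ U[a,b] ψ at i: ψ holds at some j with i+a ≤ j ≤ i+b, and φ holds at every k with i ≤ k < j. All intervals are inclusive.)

Need earliest j ≥ 1 with (busy ∧ grant), and ¬grant at every k in [1,j-1].
  j=1: rhs fails.
  j=2: rhs fails.
  j=3: rhs fails.
  j=4: rhs holds; lhs holds on [1,3]. k = 3.

3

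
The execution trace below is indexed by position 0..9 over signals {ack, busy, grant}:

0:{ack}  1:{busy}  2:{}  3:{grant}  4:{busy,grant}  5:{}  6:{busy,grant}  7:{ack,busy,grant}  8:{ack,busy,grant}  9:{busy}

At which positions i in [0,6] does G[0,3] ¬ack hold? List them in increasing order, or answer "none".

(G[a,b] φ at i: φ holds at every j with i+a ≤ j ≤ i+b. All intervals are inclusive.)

1, 2, 3

Evaluate at each i in [0,6]:
  i=0: ✗ (fails at j=0)
  i=1: ✓ (all of [1,4])
  i=2: ✓ (all of [2,5])
  i=3: ✓ (all of [3,6])
  i=4: ✗ (fails at j=7)
  i=5: ✗ (fails at j=7)
  i=6: ✗ (fails at j=7)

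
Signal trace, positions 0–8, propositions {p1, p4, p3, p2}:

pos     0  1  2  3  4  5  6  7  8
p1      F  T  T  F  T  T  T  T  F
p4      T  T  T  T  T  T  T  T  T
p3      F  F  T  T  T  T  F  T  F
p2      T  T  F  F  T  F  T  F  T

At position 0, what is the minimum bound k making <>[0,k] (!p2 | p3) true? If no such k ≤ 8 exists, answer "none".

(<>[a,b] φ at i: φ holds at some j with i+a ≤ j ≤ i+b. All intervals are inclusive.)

2

Scan j = 0,1,… for (!p2 | p3):
  j=0: fails
  j=1: fails
  j=2: holds
First hit at j=2, so smallest k = 2-0 = 2.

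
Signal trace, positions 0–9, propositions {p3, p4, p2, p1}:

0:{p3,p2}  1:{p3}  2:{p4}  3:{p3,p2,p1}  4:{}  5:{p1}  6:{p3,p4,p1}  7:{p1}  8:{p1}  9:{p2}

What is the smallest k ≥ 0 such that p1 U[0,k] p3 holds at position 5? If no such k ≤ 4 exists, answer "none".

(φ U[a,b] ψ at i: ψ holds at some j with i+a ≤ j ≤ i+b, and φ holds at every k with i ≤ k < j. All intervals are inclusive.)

1

Need earliest j ≥ 5 with p3, and p1 at every k in [5,j-1].
  j=5: rhs fails.
  j=6: rhs holds; lhs holds on [5,5]. k = 1.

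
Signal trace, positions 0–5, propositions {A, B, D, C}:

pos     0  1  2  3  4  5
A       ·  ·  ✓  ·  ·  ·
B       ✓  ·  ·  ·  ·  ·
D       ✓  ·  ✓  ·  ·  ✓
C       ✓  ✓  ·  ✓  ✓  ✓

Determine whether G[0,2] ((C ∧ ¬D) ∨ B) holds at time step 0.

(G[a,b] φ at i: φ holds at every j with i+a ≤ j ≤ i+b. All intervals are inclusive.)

Check ((C ∧ ¬D) ∨ B) at every j in [0,2]:
  j=0: true
  j=1: true
  j=2: false
Fails at j=2 → formula fails.

No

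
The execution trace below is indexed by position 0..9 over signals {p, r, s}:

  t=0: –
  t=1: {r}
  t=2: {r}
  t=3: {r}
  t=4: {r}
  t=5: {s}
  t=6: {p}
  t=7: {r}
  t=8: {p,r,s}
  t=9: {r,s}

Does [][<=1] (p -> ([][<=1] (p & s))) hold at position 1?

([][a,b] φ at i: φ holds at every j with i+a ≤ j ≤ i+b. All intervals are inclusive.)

Holds

Check (p -> ([][<=1] (p & s))) at every j in [1,2]:
  j=1: antecedent false → ✓
  j=2: antecedent false → ✓
All positions satisfy it → formula holds.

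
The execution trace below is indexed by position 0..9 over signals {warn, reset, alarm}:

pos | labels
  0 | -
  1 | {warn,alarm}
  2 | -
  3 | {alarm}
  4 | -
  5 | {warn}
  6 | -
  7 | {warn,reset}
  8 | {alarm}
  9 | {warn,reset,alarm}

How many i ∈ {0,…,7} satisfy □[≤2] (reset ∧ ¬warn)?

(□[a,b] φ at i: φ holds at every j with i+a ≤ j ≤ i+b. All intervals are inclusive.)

Evaluate at each i in [0,7]:
  i=0: ✗ (fails at j=0)
  i=1: ✗ (fails at j=1)
  i=2: ✗ (fails at j=2)
  i=3: ✗ (fails at j=3)
  i=4: ✗ (fails at j=4)
  i=5: ✗ (fails at j=5)
  i=6: ✗ (fails at j=6)
  i=7: ✗ (fails at j=7)
Positions where it holds: {} → 0.

0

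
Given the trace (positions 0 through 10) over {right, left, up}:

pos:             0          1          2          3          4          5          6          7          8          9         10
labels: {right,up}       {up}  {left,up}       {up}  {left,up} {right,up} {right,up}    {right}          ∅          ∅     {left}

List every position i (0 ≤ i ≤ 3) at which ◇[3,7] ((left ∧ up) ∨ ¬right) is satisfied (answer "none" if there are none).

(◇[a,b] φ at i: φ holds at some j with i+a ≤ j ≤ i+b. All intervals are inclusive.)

0, 1, 2, 3

Evaluate at each i in [0,3]:
  i=0: ✓ (witness j=3)
  i=1: ✓ (witness j=4)
  i=2: ✓ (witness j=8)
  i=3: ✓ (witness j=8)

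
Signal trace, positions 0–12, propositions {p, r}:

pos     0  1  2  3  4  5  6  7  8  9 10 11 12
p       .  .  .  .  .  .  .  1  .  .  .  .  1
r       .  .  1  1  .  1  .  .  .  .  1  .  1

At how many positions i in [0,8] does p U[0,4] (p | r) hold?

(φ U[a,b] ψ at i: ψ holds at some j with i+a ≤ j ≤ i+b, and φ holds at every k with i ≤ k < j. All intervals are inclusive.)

4

Evaluate at each i in [0,8]:
  i=0: ✗ (lhs fails at k=0 before rhs at j=2)
  i=1: ✗ (lhs fails at k=1 before rhs at j=2)
  i=2: ✓ (rhs at j=2)
  i=3: ✓ (rhs at j=3)
  i=4: ✗ (lhs fails at k=4 before rhs at j=5)
  i=5: ✓ (rhs at j=5)
  i=6: ✗ (lhs fails at k=6 before rhs at j=7)
  i=7: ✓ (rhs at j=7)
  i=8: ✗ (lhs fails at k=8 before rhs at j=10)
Positions where it holds: {2, 3, 5, 7} → 4.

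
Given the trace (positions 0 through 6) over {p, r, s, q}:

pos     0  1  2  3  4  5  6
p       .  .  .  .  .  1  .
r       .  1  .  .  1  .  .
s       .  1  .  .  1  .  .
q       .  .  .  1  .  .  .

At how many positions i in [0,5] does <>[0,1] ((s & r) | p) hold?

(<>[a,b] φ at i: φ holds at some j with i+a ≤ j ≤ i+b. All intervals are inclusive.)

5

Evaluate at each i in [0,5]:
  i=0: ✓ (witness j=1)
  i=1: ✓ (witness j=1)
  i=2: ✗ (none in [2,3])
  i=3: ✓ (witness j=4)
  i=4: ✓ (witness j=4)
  i=5: ✓ (witness j=5)
Positions where it holds: {0, 1, 3, 4, 5} → 5.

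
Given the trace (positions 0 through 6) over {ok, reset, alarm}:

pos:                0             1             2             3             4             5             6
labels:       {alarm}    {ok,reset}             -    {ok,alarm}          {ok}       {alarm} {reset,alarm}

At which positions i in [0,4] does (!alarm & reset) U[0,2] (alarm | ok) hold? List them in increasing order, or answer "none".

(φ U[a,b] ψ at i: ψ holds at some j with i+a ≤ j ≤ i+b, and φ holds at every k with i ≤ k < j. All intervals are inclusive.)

0, 1, 3, 4

Evaluate at each i in [0,4]:
  i=0: ✓ (rhs at j=0)
  i=1: ✓ (rhs at j=1)
  i=2: ✗ (lhs fails at k=2 before rhs at j=3)
  i=3: ✓ (rhs at j=3)
  i=4: ✓ (rhs at j=4)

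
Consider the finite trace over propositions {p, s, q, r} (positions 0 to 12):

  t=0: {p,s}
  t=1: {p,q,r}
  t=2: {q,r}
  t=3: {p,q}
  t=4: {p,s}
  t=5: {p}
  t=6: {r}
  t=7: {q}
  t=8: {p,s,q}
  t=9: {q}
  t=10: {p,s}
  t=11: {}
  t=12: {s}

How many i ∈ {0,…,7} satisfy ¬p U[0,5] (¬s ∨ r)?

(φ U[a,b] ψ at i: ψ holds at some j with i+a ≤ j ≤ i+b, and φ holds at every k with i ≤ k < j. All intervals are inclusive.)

Evaluate at each i in [0,7]:
  i=0: ✗ (lhs fails at k=0 before rhs at j=1)
  i=1: ✓ (rhs at j=1)
  i=2: ✓ (rhs at j=2)
  i=3: ✓ (rhs at j=3)
  i=4: ✗ (lhs fails at k=4 before rhs at j=5)
  i=5: ✓ (rhs at j=5)
  i=6: ✓ (rhs at j=6)
  i=7: ✓ (rhs at j=7)
Positions where it holds: {1, 2, 3, 5, 6, 7} → 6.

6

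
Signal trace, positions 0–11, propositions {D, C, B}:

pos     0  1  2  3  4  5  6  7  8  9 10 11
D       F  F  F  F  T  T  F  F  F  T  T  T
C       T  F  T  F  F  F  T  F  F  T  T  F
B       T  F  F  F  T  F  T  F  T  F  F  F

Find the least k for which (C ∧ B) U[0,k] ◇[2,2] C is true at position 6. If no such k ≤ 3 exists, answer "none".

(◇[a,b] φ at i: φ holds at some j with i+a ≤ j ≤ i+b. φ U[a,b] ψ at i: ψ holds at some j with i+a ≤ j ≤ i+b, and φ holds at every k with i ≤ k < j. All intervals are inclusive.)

Need earliest j ≥ 6 with ◇[2,2] C, and (C ∧ B) at every k in [6,j-1].
  j=6: rhs fails.
  j=7: rhs holds; lhs holds on [6,6]. k = 1.

1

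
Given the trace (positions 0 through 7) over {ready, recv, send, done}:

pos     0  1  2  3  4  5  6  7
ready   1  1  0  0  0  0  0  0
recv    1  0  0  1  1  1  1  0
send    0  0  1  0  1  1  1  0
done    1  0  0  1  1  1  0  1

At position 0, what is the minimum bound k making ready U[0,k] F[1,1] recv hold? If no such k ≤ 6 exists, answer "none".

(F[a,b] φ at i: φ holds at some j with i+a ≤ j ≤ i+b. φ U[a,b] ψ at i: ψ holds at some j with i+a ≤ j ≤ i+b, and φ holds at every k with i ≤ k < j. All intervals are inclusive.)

Need earliest j ≥ 0 with F[1,1] recv, and ready at every k in [0,j-1].
  j=0: rhs fails.
  j=1: rhs fails.
  j=2: rhs holds; lhs holds on [0,1]. k = 2.

2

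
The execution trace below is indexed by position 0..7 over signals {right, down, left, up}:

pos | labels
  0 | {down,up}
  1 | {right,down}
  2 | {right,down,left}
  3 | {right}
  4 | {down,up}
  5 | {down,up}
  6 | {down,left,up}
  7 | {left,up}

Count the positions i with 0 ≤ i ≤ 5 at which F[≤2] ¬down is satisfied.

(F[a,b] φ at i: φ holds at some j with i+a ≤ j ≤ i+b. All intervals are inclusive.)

4

Evaluate at each i in [0,5]:
  i=0: ✗ (none in [0,2])
  i=1: ✓ (witness j=3)
  i=2: ✓ (witness j=3)
  i=3: ✓ (witness j=3)
  i=4: ✗ (none in [4,6])
  i=5: ✓ (witness j=7)
Positions where it holds: {1, 2, 3, 5} → 4.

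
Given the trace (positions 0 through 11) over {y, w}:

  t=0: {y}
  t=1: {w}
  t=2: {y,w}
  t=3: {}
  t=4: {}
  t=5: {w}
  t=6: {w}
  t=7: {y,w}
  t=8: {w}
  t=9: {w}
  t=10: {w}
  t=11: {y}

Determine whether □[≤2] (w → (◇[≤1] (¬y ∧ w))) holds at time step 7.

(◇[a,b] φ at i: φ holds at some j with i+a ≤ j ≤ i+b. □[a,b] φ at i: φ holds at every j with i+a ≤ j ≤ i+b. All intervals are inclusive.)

Yes

Check (w → (◇[≤1] (¬y ∧ w))) at every j in [7,9]:
  j=7: antecedent true; consequent holds (witness at 8) → ✓
  j=8: antecedent true; consequent holds (witness at 8) → ✓
  j=9: antecedent true; consequent holds (witness at 9) → ✓
All positions satisfy it → formula holds.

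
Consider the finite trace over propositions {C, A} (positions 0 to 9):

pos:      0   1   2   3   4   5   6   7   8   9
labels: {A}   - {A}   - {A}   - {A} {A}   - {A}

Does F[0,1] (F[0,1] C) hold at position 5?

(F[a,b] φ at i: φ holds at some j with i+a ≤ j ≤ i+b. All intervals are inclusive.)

Does not hold

Check F[0,1] C at each j in [5,6]:
  j=5: fails (none in [5,6])
  j=6: fails (none in [6,7])
No position in the window satisfies it → formula fails.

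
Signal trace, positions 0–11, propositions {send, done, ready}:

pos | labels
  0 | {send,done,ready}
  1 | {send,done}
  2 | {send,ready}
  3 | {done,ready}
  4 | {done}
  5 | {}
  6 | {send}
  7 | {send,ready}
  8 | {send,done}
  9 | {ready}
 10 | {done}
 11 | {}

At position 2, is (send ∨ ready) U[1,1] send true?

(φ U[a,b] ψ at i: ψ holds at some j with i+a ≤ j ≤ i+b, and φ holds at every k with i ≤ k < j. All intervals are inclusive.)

Need some j in [3,3] with send, and (send ∨ ready) at every k in [2,j-1].
  j=3: send false.
No j in the window works → until fails.

False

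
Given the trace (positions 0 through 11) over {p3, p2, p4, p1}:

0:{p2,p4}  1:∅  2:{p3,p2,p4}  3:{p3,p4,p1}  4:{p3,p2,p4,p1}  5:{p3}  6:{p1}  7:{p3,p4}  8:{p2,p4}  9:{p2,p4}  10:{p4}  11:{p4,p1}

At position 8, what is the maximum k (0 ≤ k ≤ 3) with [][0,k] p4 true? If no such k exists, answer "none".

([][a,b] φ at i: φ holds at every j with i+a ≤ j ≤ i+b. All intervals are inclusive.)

3

p4 must hold from j=8 onward; find where it first fails.
  j=8: holds
  j=9: holds
  j=10: holds
  j=11: holds
Holds through j=11; largest k = 3.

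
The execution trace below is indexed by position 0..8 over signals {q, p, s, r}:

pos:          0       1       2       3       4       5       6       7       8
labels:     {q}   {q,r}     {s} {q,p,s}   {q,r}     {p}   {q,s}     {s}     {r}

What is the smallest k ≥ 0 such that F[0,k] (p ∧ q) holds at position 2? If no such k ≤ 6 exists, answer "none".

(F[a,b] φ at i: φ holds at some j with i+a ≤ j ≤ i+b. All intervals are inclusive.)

1

Scan j = 2,3,… for (p ∧ q):
  j=2: fails
  j=3: holds
First hit at j=3, so smallest k = 3-2 = 1.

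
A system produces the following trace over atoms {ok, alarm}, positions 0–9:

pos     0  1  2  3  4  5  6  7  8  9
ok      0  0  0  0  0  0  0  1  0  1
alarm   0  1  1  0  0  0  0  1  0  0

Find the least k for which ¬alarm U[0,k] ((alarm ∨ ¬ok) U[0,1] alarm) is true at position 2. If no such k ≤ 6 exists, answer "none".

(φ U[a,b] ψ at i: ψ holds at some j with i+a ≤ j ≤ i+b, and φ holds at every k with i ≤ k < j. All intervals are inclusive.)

0

Need earliest j ≥ 2 with ((alarm ∨ ¬ok) U[0,1] alarm), and ¬alarm at every k in [2,j-1].
  j=2: rhs holds (empty prefix). k = 0.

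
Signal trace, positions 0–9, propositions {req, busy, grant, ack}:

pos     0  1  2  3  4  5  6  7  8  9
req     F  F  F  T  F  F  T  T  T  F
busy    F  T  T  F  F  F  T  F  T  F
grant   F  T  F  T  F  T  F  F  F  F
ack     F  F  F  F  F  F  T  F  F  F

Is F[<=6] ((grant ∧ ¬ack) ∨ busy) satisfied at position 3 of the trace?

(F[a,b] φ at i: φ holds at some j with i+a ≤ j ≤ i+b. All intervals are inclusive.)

Check ((grant ∧ ¬ack) ∨ busy) at each j in [3,9]:
  j=3: true
  j=4: false
  j=5: true
  j=6: true
  j=7: false
  j=8: true
  j=9: false
Found at j=3 → formula holds.

Yes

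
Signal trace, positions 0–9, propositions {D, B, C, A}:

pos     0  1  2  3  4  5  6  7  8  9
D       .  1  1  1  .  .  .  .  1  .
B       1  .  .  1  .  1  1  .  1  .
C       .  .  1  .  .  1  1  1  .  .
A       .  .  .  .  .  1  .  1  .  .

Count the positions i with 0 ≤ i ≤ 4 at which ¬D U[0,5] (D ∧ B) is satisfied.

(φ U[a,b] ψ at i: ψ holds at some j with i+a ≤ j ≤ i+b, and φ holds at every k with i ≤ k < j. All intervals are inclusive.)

2

Evaluate at each i in [0,4]:
  i=0: ✗ (lhs fails at k=1 before rhs at j=3)
  i=1: ✗ (lhs fails at k=1 before rhs at j=3)
  i=2: ✗ (lhs fails at k=2 before rhs at j=3)
  i=3: ✓ (rhs at j=3)
  i=4: ✓ (rhs at j=8; lhs holds on [4,7])
Positions where it holds: {3, 4} → 2.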